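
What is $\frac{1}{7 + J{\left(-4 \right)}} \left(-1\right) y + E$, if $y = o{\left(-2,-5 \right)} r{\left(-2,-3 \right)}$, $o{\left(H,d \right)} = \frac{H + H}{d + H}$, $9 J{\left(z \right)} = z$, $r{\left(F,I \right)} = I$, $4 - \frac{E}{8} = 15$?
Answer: $- \frac{36236}{413} \approx -87.739$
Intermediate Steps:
$E = -88$ ($E = 32 - 120 = -88$)
$J{\left(z \right)} = \frac{z}{9}$
$o{\left(H,d \right)} = \frac{2 H}{H + d}$
$y = - \frac{12}{7}$ ($y = 2 \left(-2\right) \frac{1}{-2 - 5} \left(-3\right) = 2 \left(-2\right) \frac{1}{-7} \left(-3\right) = 2 \left(-2\right) \left(- \frac{1}{7}\right) \left(-3\right) = \frac{4}{7} \left(-3\right) = - \frac{12}{7} \approx -1.7143$)
$\frac{1}{7 + J{\left(-4 \right)}} \left(-1\right) y + E = \frac{1}{7 + \frac{1}{9} \left(-4\right)} \left(-1\right) \left(- \frac{12}{7}\right) - 88 = \frac{1}{7 - \frac{4}{9}} \left(-1\right) \left(- \frac{12}{7}\right) - 88 = \frac{1}{\frac{59}{9}} \left(-1\right) \left(- \frac{12}{7}\right) - 88 = \frac{9}{59} \left(-1\right) \left(- \frac{12}{7}\right) - 88 = \left(- \frac{9}{59}\right) \left(- \frac{12}{7}\right) - 88 = \frac{108}{413} - 88 = - \frac{36236}{413}$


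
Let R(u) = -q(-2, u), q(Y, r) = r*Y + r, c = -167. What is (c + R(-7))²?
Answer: 30276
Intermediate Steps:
q(Y, r) = r + Y*r (q(Y, r) = Y*r + r = r + Y*r)
R(u) = u (R(u) = -u*(1 - 2) = -u*(-1) = -(-1)*u = u)
(c + R(-7))² = (-167 - 7)² = (-174)² = 30276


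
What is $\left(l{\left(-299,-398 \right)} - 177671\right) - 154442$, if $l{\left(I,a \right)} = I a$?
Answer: $-213111$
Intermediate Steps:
$\left(l{\left(-299,-398 \right)} - 177671\right) - 154442 = \left(\left(-299\right) \left(-398\right) - 177671\right) - 154442 = \left(119002 - 177671\right) - 154442 = -58669 - 154442 = -213111$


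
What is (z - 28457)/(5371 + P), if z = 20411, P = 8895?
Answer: -4023/7133 ≈ -0.56400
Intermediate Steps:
(z - 28457)/(5371 + P) = (20411 - 28457)/(5371 + 8895) = -8046/14266 = -8046*1/14266 = -4023/7133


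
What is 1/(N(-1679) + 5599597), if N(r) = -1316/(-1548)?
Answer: 387/2167044368 ≈ 1.7858e-7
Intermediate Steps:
N(r) = 329/387 (N(r) = -1316*(-1/1548) = 329/387)
1/(N(-1679) + 5599597) = 1/(329/387 + 5599597) = 1/(2167044368/387) = 387/2167044368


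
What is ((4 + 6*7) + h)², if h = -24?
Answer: 484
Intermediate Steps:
((4 + 6*7) + h)² = ((4 + 6*7) - 24)² = ((4 + 42) - 24)² = (46 - 24)² = 22² = 484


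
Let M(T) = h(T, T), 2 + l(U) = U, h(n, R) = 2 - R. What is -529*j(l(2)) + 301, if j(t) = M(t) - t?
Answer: -757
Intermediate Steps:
l(U) = -2 + U
M(T) = 2 - T
j(t) = 2 - 2*t (j(t) = (2 - t) - t = 2 - 2*t)
-529*j(l(2)) + 301 = -529*(2 - 2*(-2 + 2)) + 301 = -529*(2 - 2*0) + 301 = -529*(2 + 0) + 301 = -529*2 + 301 = -1058 + 301 = -757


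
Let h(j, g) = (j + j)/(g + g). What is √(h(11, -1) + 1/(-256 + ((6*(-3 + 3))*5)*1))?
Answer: 3*I*√313/16 ≈ 3.3172*I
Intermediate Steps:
h(j, g) = j/g (h(j, g) = (2*j)/((2*g)) = (2*j)*(1/(2*g)) = j/g)
√(h(11, -1) + 1/(-256 + ((6*(-3 + 3))*5)*1)) = √(11/(-1) + 1/(-256 + ((6*(-3 + 3))*5)*1)) = √(11*(-1) + 1/(-256 + ((6*0)*5)*1)) = √(-11 + 1/(-256 + (0*5)*1)) = √(-11 + 1/(-256 + 0*1)) = √(-11 + 1/(-256 + 0)) = √(-11 + 1/(-256)) = √(-11 - 1/256) = √(-2817/256) = 3*I*√313/16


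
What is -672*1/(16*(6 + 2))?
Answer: -21/4 ≈ -5.2500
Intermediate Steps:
-672*1/(16*(6 + 2)) = -672/((8*8)*2) = -672/(64*2) = -672/128 = -672*1/128 = -21/4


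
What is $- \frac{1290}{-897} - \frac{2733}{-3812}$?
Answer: $\frac{2456327}{1139788} \approx 2.1551$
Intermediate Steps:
$- \frac{1290}{-897} - \frac{2733}{-3812} = \left(-1290\right) \left(- \frac{1}{897}\right) - - \frac{2733}{3812} = \frac{430}{299} + \frac{2733}{3812} = \frac{2456327}{1139788}$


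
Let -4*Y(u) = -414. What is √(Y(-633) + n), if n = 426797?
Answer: √1707602/2 ≈ 653.38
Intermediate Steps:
Y(u) = 207/2 (Y(u) = -¼*(-414) = 207/2)
√(Y(-633) + n) = √(207/2 + 426797) = √(853801/2) = √1707602/2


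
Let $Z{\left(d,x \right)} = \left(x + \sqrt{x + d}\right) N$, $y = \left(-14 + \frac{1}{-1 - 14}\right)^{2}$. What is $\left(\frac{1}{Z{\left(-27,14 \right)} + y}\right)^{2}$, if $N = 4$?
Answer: $\frac{50625}{\left(57121 + 900 i \sqrt{13}\right)^{2}} \approx 1.5366 \cdot 10^{-5} - 1.7516 \cdot 10^{-6} i$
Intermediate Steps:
$y = \frac{44521}{225}$ ($y = \left(-14 + \frac{1}{-15}\right)^{2} = \left(-14 - \frac{1}{15}\right)^{2} = \left(- \frac{211}{15}\right)^{2} = \frac{44521}{225} \approx 197.87$)
$Z{\left(d,x \right)} = 4 x + 4 \sqrt{d + x}$ ($Z{\left(d,x \right)} = \left(x + \sqrt{x + d}\right) 4 = \left(x + \sqrt{d + x}\right) 4 = 4 x + 4 \sqrt{d + x}$)
$\left(\frac{1}{Z{\left(-27,14 \right)} + y}\right)^{2} = \left(\frac{1}{\left(4 \cdot 14 + 4 \sqrt{-27 + 14}\right) + \frac{44521}{225}}\right)^{2} = \left(\frac{1}{\left(56 + 4 \sqrt{-13}\right) + \frac{44521}{225}}\right)^{2} = \left(\frac{1}{\left(56 + 4 i \sqrt{13}\right) + \frac{44521}{225}}\right)^{2} = \left(\frac{1}{\frac{57121}{225} + 4 i \sqrt{13}}\right)^{2} = \frac{1}{\left(\frac{57121}{225} + 4 i \sqrt{13}\right)^{2}}$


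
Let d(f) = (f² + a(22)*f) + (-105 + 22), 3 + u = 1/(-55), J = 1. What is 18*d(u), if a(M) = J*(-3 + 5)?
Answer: -4352022/3025 ≈ -1438.7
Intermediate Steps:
u = -166/55 (u = -3 + 1/(-55) = -3 - 1/55 = -166/55 ≈ -3.0182)
a(M) = 2 (a(M) = 1*(-3 + 5) = 1*2 = 2)
d(f) = -83 + f² + 2*f (d(f) = (f² + 2*f) + (-105 + 22) = (f² + 2*f) - 83 = -83 + f² + 2*f)
18*d(u) = 18*(-83 + (-166/55)² + 2*(-166/55)) = 18*(-83 + 27556/3025 - 332/55) = 18*(-241779/3025) = -4352022/3025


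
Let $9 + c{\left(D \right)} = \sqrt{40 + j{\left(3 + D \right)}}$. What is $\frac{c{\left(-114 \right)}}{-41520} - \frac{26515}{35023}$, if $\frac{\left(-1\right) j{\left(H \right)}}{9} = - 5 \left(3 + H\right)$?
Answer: $- \frac{366862531}{484718320} - \frac{i \sqrt{1205}}{20760} \approx -0.75686 - 0.0016721 i$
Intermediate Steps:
$j{\left(H \right)} = 135 + 45 H$ ($j{\left(H \right)} = - 9 \left(- 5 \left(3 + H\right)\right) = - 9 \left(-15 - 5 H\right) = 135 + 45 H$)
$c{\left(D \right)} = -9 + \sqrt{310 + 45 D}$ ($c{\left(D \right)} = -9 + \sqrt{40 + \left(135 + 45 \left(3 + D\right)\right)} = -9 + \sqrt{40 + \left(135 + \left(135 + 45 D\right)\right)} = -9 + \sqrt{40 + \left(270 + 45 D\right)} = -9 + \sqrt{310 + 45 D}$)
$\frac{c{\left(-114 \right)}}{-41520} - \frac{26515}{35023} = \frac{-9 + \sqrt{310 + 45 \left(-114\right)}}{-41520} - \frac{26515}{35023} = \left(-9 + \sqrt{310 - 5130}\right) \left(- \frac{1}{41520}\right) - \frac{26515}{35023} = \left(-9 + \sqrt{-4820}\right) \left(- \frac{1}{41520}\right) - \frac{26515}{35023} = \left(-9 + 2 i \sqrt{1205}\right) \left(- \frac{1}{41520}\right) - \frac{26515}{35023} = \left(\frac{3}{13840} - \frac{i \sqrt{1205}}{20760}\right) - \frac{26515}{35023} = - \frac{366862531}{484718320} - \frac{i \sqrt{1205}}{20760}$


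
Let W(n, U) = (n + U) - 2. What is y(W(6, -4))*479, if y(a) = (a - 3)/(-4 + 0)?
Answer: 1437/4 ≈ 359.25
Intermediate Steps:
W(n, U) = -2 + U + n (W(n, U) = (U + n) - 2 = -2 + U + n)
y(a) = 3/4 - a/4 (y(a) = (-3 + a)/(-4) = (-3 + a)*(-1/4) = 3/4 - a/4)
y(W(6, -4))*479 = (3/4 - (-2 - 4 + 6)/4)*479 = (3/4 - 1/4*0)*479 = (3/4 + 0)*479 = (3/4)*479 = 1437/4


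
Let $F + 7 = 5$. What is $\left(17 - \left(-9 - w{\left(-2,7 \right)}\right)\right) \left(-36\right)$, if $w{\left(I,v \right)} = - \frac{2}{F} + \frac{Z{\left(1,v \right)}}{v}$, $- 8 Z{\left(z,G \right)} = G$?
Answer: $- \frac{1935}{2} \approx -967.5$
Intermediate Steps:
$F = -2$ ($F = -7 + 5 = -2$)
$Z{\left(z,G \right)} = - \frac{G}{8}$
$w{\left(I,v \right)} = \frac{7}{8}$ ($w{\left(I,v \right)} = - \frac{2}{-2} + \frac{\left(- \frac{1}{8}\right) v}{v} = \left(-2\right) \left(- \frac{1}{2}\right) - \frac{1}{8} = 1 - \frac{1}{8} = \frac{7}{8}$)
$\left(17 - \left(-9 - w{\left(-2,7 \right)}\right)\right) \left(-36\right) = \left(17 - \left(-9 - \frac{7}{8}\right)\right) \left(-36\right) = \left(17 - - \frac{79}{8}\right) \left(-36\right) = \left(17 + \frac{79}{8}\right) \left(-36\right) = \frac{215}{8} \left(-36\right) = - \frac{1935}{2}$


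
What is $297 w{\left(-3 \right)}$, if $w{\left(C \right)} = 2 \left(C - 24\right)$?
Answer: $-16038$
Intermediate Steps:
$w{\left(C \right)} = -48 + 2 C$ ($w{\left(C \right)} = 2 \left(-24 + C\right) = -48 + 2 C$)
$297 w{\left(-3 \right)} = 297 \left(-48 + 2 \left(-3\right)\right) = 297 \left(-48 - 6\right) = 297 \left(-54\right) = -16038$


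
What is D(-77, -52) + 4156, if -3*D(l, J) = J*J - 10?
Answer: 3258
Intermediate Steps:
D(l, J) = 10/3 - J²/3 (D(l, J) = -(J*J - 10)/3 = -(J² - 10)/3 = -(-10 + J²)/3 = 10/3 - J²/3)
D(-77, -52) + 4156 = (10/3 - ⅓*(-52)²) + 4156 = (10/3 - ⅓*2704) + 4156 = (10/3 - 2704/3) + 4156 = -898 + 4156 = 3258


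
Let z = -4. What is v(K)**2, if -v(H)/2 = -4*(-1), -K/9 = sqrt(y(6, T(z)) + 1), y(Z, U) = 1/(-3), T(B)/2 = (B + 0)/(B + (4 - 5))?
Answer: 64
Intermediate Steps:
T(B) = 2*B/(-1 + B) (T(B) = 2*((B + 0)/(B + (4 - 5))) = 2*(B/(B - 1)) = 2*(B/(-1 + B)) = 2*B/(-1 + B))
y(Z, U) = -1/3
K = -3*sqrt(6) (K = -9*sqrt(-1/3 + 1) = -3*sqrt(6) ≈ -7.3485)
v(H) = -8 (v(H) = -(-8)*(-1) = -2*4 = -8)
v(K)**2 = (-8)**2 = 64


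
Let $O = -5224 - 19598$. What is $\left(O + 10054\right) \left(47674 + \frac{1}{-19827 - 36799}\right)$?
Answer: $- \frac{19933757223432}{28313} \approx -7.0405 \cdot 10^{8}$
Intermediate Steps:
$O = -24822$
$\left(O + 10054\right) \left(47674 + \frac{1}{-19827 - 36799}\right) = \left(-24822 + 10054\right) \left(47674 + \frac{1}{-19827 - 36799}\right) = - 14768 \left(47674 + \frac{1}{-56626}\right) = - 14768 \left(47674 - \frac{1}{56626}\right) = \left(-14768\right) \frac{2699587923}{56626} = - \frac{19933757223432}{28313}$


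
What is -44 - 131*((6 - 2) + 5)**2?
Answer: -10655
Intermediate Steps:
-44 - 131*((6 - 2) + 5)**2 = -44 - 131*(4 + 5)**2 = -44 - 131*9**2 = -44 - 131*81 = -44 - 10611 = -10655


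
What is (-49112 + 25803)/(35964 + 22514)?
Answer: -23309/58478 ≈ -0.39859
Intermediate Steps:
(-49112 + 25803)/(35964 + 22514) = -23309/58478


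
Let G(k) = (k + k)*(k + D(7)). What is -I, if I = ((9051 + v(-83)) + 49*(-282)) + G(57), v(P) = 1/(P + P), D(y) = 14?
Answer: -552281/166 ≈ -3327.0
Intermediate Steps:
G(k) = 2*k*(14 + k) (G(k) = (k + k)*(k + 14) = (2*k)*(14 + k) = 2*k*(14 + k))
v(P) = 1/(2*P)
I = 552281/166 (I = ((9051 + (1/2)/(-83)) + 49*(-282)) + 2*57*(14 + 57) = ((9051 + (1/2)*(-1/83)) - 13818) + 2*57*71 = ((9051 - 1/166) - 13818) + 8094 = (1502465/166 - 13818) + 8094 = -791323/166 + 8094 = 552281/166 ≈ 3327.0)
-I = -1*552281/166 = -552281/166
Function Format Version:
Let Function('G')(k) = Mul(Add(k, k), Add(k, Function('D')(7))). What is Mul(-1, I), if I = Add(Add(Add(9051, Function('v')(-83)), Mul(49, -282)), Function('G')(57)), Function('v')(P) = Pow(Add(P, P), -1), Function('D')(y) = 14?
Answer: Rational(-552281, 166) ≈ -3327.0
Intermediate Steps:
Function('G')(k) = Mul(2, k, Add(14, k)) (Function('G')(k) = Mul(Add(k, k), Add(k, 14)) = Mul(Mul(2, k), Add(14, k)) = Mul(2, k, Add(14, k)))
Function('v')(P) = Mul(Rational(1, 2), Pow(P, -1)) (Function('v')(P) = Pow(Mul(2, P), -1) = Mul(Rational(1, 2), Pow(P, -1)))
I = Rational(552281, 166) (I = Add(Add(Add(9051, Mul(Rational(1, 2), Pow(-83, -1))), Mul(49, -282)), Mul(2, 57, Add(14, 57))) = Add(Add(Add(9051, Mul(Rational(1, 2), Rational(-1, 83))), -13818), Mul(2, 57, 71)) = Add(Add(Add(9051, Rational(-1, 166)), -13818), 8094) = Add(Add(Rational(1502465, 166), -13818), 8094) = Add(Rational(-791323, 166), 8094) = Rational(552281, 166) ≈ 3327.0)
Mul(-1, I) = Mul(-1, Rational(552281, 166)) = Rational(-552281, 166)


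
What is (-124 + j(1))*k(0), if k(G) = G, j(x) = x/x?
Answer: 0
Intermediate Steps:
j(x) = 1
(-124 + j(1))*k(0) = (-124 + 1)*0 = -123*0 = 0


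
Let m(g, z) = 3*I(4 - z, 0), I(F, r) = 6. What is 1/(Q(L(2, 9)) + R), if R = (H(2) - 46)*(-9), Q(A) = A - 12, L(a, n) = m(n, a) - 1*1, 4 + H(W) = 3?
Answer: 1/428 ≈ 0.0023364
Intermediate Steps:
H(W) = -1 (H(W) = -4 + 3 = -1)
m(g, z) = 18 (m(g, z) = 3*6 = 18)
L(a, n) = 17 (L(a, n) = 18 - 1*1 = 18 - 1 = 17)
Q(A) = -12 + A
R = 423 (R = (-1 - 46)*(-9) = -47*(-9) = 423)
1/(Q(L(2, 9)) + R) = 1/((-12 + 17) + 423) = 1/(5 + 423) = 1/428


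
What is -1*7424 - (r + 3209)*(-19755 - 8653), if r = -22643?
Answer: -552088496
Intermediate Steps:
-1*7424 - (r + 3209)*(-19755 - 8653) = -1*7424 - (-22643 + 3209)*(-19755 - 8653) = -7424 - (-19434)*(-28408) = -7424 - 1*552081072 = -7424 - 552081072 = -552088496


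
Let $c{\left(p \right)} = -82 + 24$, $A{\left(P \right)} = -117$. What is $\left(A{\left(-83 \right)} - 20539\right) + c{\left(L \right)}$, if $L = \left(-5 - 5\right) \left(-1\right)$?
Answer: $-20714$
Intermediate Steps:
$L = 10$ ($L = \left(-10\right) \left(-1\right) = 10$)
$c{\left(p \right)} = -58$
$\left(A{\left(-83 \right)} - 20539\right) + c{\left(L \right)} = \left(-117 - 20539\right) - 58 = -20656 - 58 = -20714$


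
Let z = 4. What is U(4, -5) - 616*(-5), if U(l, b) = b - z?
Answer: 3071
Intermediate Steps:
U(l, b) = -4 + b (U(l, b) = b - 1*4 = b - 4 = -4 + b)
U(4, -5) - 616*(-5) = (-4 - 5) - 616*(-5) = -9 - 22*(-140) = -9 + 3080 = 3071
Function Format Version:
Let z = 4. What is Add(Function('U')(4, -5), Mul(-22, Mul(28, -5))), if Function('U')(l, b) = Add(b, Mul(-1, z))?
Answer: 3071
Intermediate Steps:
Function('U')(l, b) = Add(-4, b) (Function('U')(l, b) = Add(b, Mul(-1, 4)) = Add(b, -4) = Add(-4, b))
Add(Function('U')(4, -5), Mul(-22, Mul(28, -5))) = Add(Add(-4, -5), Mul(-22, Mul(28, -5))) = Add(-9, Mul(-22, -140)) = Add(-9, 3080) = 3071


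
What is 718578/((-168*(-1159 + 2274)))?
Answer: -17109/4460 ≈ -3.8361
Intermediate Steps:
718578/((-168*(-1159 + 2274))) = 718578/((-168*1115)) = 718578/(-187320) = 718578*(-1/187320) = -17109/4460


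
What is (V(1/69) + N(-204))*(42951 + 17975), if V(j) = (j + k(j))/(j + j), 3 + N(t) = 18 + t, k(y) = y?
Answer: -11454088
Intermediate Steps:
N(t) = 15 + t (N(t) = -3 + (18 + t) = 15 + t)
V(j) = 1 (V(j) = (j + j)/(j + j) = (2*j)/((2*j)) = (2*j)*(1/(2*j)) = 1)
(V(1/69) + N(-204))*(42951 + 17975) = (1 + (15 - 204))*(42951 + 17975) = (1 - 189)*60926 = -188*60926 = -11454088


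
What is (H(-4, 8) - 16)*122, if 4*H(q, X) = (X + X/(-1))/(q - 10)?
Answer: -1952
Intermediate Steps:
H(q, X) = 0 (H(q, X) = ((X + X/(-1))/(q - 10))/4 = ((X + X*(-1))/(-10 + q))/4 = ((X - X)/(-10 + q))/4 = (0/(-10 + q))/4 = (¼)*0 = 0)
(H(-4, 8) - 16)*122 = (0 - 16)*122 = -16*122 = -1952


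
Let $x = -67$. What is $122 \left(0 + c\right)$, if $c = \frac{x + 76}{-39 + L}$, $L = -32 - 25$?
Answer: $- \frac{183}{16} \approx -11.438$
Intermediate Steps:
$L = -57$
$c = - \frac{3}{32}$ ($c = \frac{-67 + 76}{-39 - 57} = \frac{9}{-96} = 9 \left(- \frac{1}{96}\right) = - \frac{3}{32} \approx -0.09375$)
$122 \left(0 + c\right) = 122 \left(0 - \frac{3}{32}\right) = 122 \left(- \frac{3}{32}\right) = - \frac{183}{16}$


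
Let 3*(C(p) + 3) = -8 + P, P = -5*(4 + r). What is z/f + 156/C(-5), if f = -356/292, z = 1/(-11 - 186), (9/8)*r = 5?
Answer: -5677699/718853 ≈ -7.8983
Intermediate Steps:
r = 40/9 (r = (8/9)*5 = 40/9 ≈ 4.4444)
P = -380/9 (P = -5*(4 + 40/9) = -5*76/9 = -380/9 ≈ -42.222)
C(p) = -533/27 (C(p) = -3 + (-8 - 380/9)/3 = -3 + (1/3)*(-452/9) = -3 - 452/27 = -533/27)
z = -1/197 (z = 1/(-197) = -1/197 ≈ -0.0050761)
f = -89/73 (f = -356*1/292 = -89/73 ≈ -1.2192)
z/f + 156/C(-5) = -1/(197*(-89/73)) + 156/(-533/27) = -1/197*(-73/89) + 156*(-27/533) = 73/17533 - 324/41 = -5677699/718853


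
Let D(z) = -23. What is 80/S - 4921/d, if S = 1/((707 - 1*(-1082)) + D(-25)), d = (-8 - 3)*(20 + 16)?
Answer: 55951801/396 ≈ 1.4129e+5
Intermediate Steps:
d = -396 (d = -11*36 = -396)
S = 1/1766 (S = 1/((707 - 1*(-1082)) - 23) = 1/((707 + 1082) - 23) = 1/(1789 - 23) = 1/1766 ≈ 0.00056625)
80/S - 4921/d = 80/(1/1766) - 4921/(-396) = 80*1766 - 4921*(-1/396) = 141280 + 4921/396 = 55951801/396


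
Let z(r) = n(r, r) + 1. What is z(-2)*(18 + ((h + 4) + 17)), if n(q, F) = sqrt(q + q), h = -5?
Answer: 34 + 68*I ≈ 34.0 + 68.0*I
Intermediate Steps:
n(q, F) = sqrt(2)*sqrt(q) (n(q, F) = sqrt(2*q) = sqrt(2)*sqrt(q))
z(r) = 1 + sqrt(2)*sqrt(r) (z(r) = sqrt(2)*sqrt(r) + 1 = 1 + sqrt(2)*sqrt(r))
z(-2)*(18 + ((h + 4) + 17)) = (1 + sqrt(2)*sqrt(-2))*(18 + ((-5 + 4) + 17)) = (1 + sqrt(2)*(I*sqrt(2)))*(18 + (-1 + 17)) = (1 + 2*I)*(18 + 16) = (1 + 2*I)*34 = 34 + 68*I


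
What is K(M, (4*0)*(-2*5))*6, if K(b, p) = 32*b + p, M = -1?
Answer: -192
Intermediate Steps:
K(b, p) = p + 32*b
K(M, (4*0)*(-2*5))*6 = ((4*0)*(-2*5) + 32*(-1))*6 = (0*(-10) - 32)*6 = (0 - 32)*6 = -32*6 = -192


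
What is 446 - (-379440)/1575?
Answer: 24042/35 ≈ 686.91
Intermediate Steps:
446 - (-379440)/1575 = 446 - 612*(-124/315) = 446 + 8432/35 = 24042/35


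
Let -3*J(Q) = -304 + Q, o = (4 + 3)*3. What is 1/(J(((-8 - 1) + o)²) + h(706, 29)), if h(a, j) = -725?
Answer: -3/2015 ≈ -0.0014888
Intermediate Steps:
o = 21 (o = 7*3 = 21)
J(Q) = 304/3 - Q/3 (J(Q) = -(-304 + Q)/3 = 304/3 - Q/3)
1/(J(((-8 - 1) + o)²) + h(706, 29)) = 1/((304/3 - ((-8 - 1) + 21)²/3) - 725) = 1/((304/3 - (-9 + 21)²/3) - 725) = 1/((304/3 - ⅓*12²) - 725) = 1/((304/3 - ⅓*144) - 725) = 1/((304/3 - 48) - 725) = 1/(160/3 - 725) = 1/(-2015/3) = -3/2015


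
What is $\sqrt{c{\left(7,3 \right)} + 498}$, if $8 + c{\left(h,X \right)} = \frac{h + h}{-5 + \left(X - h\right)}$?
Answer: $\frac{2 \sqrt{1099}}{3} \approx 22.101$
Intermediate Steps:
$c{\left(h,X \right)} = -8 + \frac{2 h}{-5 + X - h}$ ($c{\left(h,X \right)} = -8 + \frac{h + h}{-5 + \left(X - h\right)} = -8 + \frac{2 h}{-5 + X - h}$)
$\sqrt{c{\left(7,3 \right)} + 498} = \sqrt{\frac{2 \left(-20 - 35 + 4 \cdot 3\right)}{5 + 7 - 3} + 498} = \sqrt{\frac{2 \left(-20 - 35 + 12\right)}{5 + 7 - 3} + 498} = \sqrt{2 \cdot \frac{1}{9} \left(-43\right) + 498} = \sqrt{- \frac{86}{9} + 498} = \sqrt{\frac{4396}{9}} = \frac{2 \sqrt{1099}}{3}$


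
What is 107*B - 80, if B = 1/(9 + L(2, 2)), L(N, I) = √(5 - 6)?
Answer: -5597/82 - 107*I/82 ≈ -68.256 - 1.3049*I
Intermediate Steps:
L(N, I) = I (L(N, I) = √(-1) = I)
B = (9 - I)/82 (B = 1/(9 + I) = (9 - I)/82 ≈ 0.10976 - 0.012195*I)
107*B - 80 = 107*(9/82 - I/82) - 80 = (963/82 - 107*I/82) - 80 = -5597/82 - 107*I/82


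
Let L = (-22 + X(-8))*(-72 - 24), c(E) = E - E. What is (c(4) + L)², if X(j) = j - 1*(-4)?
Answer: 6230016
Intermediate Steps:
c(E) = 0
X(j) = 4 + j (X(j) = j + 4 = 4 + j)
L = 2496 (L = (-22 + (4 - 8))*(-72 - 24) = (-22 - 4)*(-96) = -26*(-96) = 2496)
(c(4) + L)² = (0 + 2496)² = 2496² = 6230016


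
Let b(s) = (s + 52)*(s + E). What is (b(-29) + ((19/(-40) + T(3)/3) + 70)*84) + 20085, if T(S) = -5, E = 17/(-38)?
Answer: 2385242/95 ≈ 25108.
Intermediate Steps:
E = -17/38 (E = 17*(-1/38) = -17/38 ≈ -0.44737)
b(s) = (52 + s)*(-17/38 + s) (b(s) = (s + 52)*(s - 17/38) = (52 + s)*(-17/38 + s))
(b(-29) + ((19/(-40) + T(3)/3) + 70)*84) + 20085 = ((-442/19 + (-29)² + (1959/38)*(-29)) + ((19/(-40) - 5/3) + 70)*84) + 20085 = ((-442/19 + 841 - 56811/38) + ((19*(-1/40) - 5*⅓) + 70)*84) + 20085 = (-25737/38 + ((-19/40 - 5/3) + 70)*84) + 20085 = (-25737/38 + (-257/120 + 70)*84) + 20085 = (-25737/38 + (8143/120)*84) + 20085 = (-25737/38 + 57001/10) + 20085 = 477167/95 + 20085 = 2385242/95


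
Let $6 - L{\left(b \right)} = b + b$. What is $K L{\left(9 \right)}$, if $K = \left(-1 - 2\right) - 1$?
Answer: $48$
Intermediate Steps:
$L{\left(b \right)} = 6 - 2 b$ ($L{\left(b \right)} = 6 - \left(b + b\right) = 6 - 2 b$)
$K = -4$ ($K = -3 - 1 = -4$)
$K L{\left(9 \right)} = - 4 \left(6 - 18\right) = \left(-4\right) \left(-12\right) = 48$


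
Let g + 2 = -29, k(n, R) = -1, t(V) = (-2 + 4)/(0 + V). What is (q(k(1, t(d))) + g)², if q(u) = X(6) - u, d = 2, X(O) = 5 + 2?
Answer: 529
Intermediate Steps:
X(O) = 7
t(V) = 2/V
g = -31 (g = -2 - 29 = -31)
q(u) = 7 - u
(q(k(1, t(d))) + g)² = ((7 - 1*(-1)) - 31)² = ((7 + 1) - 31)² = (8 - 31)² = (-23)² = 529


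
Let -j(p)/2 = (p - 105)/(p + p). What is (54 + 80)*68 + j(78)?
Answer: 236921/26 ≈ 9112.3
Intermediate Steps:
j(p) = -(-105 + p)/p (j(p) = -2*(p - 105)/(p + p) = -2*(-105 + p)/(2*p) = -2*(-105 + p)*1/(2*p) = -(-105 + p)/p)
(54 + 80)*68 + j(78) = (54 + 80)*68 + (105 - 1*78)/78 = 134*68 + (105 - 78)/78 = 9112 + (1/78)*27 = 9112 + 9/26 = 236921/26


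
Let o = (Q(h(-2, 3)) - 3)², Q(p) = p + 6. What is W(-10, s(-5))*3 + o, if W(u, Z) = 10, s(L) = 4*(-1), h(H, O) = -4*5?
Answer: 319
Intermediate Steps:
h(H, O) = -20
Q(p) = 6 + p
o = 289 (o = ((6 - 20) - 3)² = (-14 - 3)² = (-17)² = 289)
s(L) = -4
W(-10, s(-5))*3 + o = 10*3 + 289 = 30 + 289 = 319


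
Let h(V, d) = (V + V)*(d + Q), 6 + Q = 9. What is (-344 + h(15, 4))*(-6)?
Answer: 804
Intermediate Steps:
Q = 3 (Q = -6 + 9 = 3)
h(V, d) = 2*V*(3 + d) (h(V, d) = (V + V)*(d + 3) = (2*V)*(3 + d) = 2*V*(3 + d))
(-344 + h(15, 4))*(-6) = (-344 + 2*15*(3 + 4))*(-6) = (-344 + 2*15*7)*(-6) = (-344 + 210)*(-6) = -134*(-6) = 804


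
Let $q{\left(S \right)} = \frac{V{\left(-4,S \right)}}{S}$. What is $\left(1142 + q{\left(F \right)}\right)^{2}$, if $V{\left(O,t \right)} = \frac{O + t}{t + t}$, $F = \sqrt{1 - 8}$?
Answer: $\frac{\left(15992 - i \sqrt{7}\right)^{2}}{196} \approx 1.3048 \cdot 10^{6} - 431.74 i$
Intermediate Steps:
$F = i \sqrt{7}$ ($F = \sqrt{-7} = i \sqrt{7} \approx 2.6458 i$)
$V{\left(O,t \right)} = \frac{O + t}{2 t}$
$q{\left(S \right)} = \frac{-4 + S}{2 S^{2}}$ ($q{\left(S \right)} = \frac{\frac{1}{2} \frac{1}{S} \left(-4 + S\right)}{S} = \frac{-4 + S}{2 S^{2}}$)
$\left(1142 + q{\left(F \right)}\right)^{2} = \left(1142 + \frac{-4 + i \sqrt{7}}{2 \left(-7\right)}\right)^{2} = \left(1142 + \frac{1}{2} \left(- \frac{1}{7}\right) \left(-4 + i \sqrt{7}\right)\right)^{2} = \left(1142 + \left(\frac{2}{7} - \frac{i \sqrt{7}}{14}\right)\right)^{2} = \left(\frac{7996}{7} - \frac{i \sqrt{7}}{14}\right)^{2}$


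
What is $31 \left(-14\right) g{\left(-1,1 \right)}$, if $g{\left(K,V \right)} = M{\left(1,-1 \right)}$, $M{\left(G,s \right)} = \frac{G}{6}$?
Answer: $- \frac{217}{3} \approx -72.333$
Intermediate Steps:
$M{\left(G,s \right)} = \frac{G}{6}$ ($M{\left(G,s \right)} = G \frac{1}{6} = \frac{G}{6}$)
$g{\left(K,V \right)} = \frac{1}{6}$ ($g{\left(K,V \right)} = \frac{1}{6} \cdot 1 = \frac{1}{6}$)
$31 \left(-14\right) g{\left(-1,1 \right)} = 31 \left(-14\right) \frac{1}{6} = \left(-434\right) \frac{1}{6} = - \frac{217}{3}$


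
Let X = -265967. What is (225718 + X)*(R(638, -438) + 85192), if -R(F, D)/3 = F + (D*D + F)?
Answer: 19889767832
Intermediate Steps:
R(F, D) = -6*F - 3*D² (R(F, D) = -3*(F + (D*D + F)) = -3*(F + (D² + F)) = -3*(F + (F + D²)) = -3*(D² + 2*F) = -6*F - 3*D²)
(225718 + X)*(R(638, -438) + 85192) = (225718 - 265967)*((-6*638 - 3*(-438)²) + 85192) = -40249*((-3828 - 3*191844) + 85192) = -40249*((-3828 - 575532) + 85192) = -40249*(-579360 + 85192) = -40249*(-494168) = 19889767832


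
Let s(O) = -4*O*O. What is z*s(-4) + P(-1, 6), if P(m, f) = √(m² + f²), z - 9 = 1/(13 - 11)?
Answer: -608 + √37 ≈ -601.92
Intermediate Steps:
z = 19/2 (z = 9 + 1/(13 - 11) = 9 + 1/2 = 9 + ½ = 19/2 ≈ 9.5000)
s(O) = -4*O²
P(m, f) = √(f² + m²)
z*s(-4) + P(-1, 6) = 19*(-4*(-4)²)/2 + √(6² + (-1)²) = 19*(-4*16)/2 + √(36 + 1) = (19/2)*(-64) + √37 = -608 + √37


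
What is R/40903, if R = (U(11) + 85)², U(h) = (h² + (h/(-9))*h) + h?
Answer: 3356224/3313143 ≈ 1.0130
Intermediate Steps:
U(h) = h + 8*h²/9 (U(h) = (h² + (h*(-⅑))*h) + h = (h² + (-h/9)*h) + h = (h² - h²/9) + h = 8*h²/9 + h = h + 8*h²/9)
R = 3356224/81 (R = ((⅑)*11*(9 + 8*11) + 85)² = ((⅑)*11*(9 + 88) + 85)² = ((⅑)*11*97 + 85)² = (1067/9 + 85)² = (1832/9)² = 3356224/81 ≈ 41435.)
R/40903 = (3356224/81)/40903 = (3356224/81)*(1/40903) = 3356224/3313143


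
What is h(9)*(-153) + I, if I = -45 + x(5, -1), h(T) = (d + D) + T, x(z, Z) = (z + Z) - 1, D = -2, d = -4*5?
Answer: 1947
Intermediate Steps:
d = -20
x(z, Z) = -1 + Z + z (x(z, Z) = (Z + z) - 1 = -1 + Z + z)
h(T) = -22 + T (h(T) = (-20 - 2) + T = -22 + T)
I = -42 (I = -45 + (-1 - 1 + 5) = -45 + 3 = -42)
h(9)*(-153) + I = (-22 + 9)*(-153) - 42 = -13*(-153) - 42 = 1989 - 42 = 1947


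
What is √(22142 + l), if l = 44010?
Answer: 2*√16538 ≈ 257.20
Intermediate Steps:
√(22142 + l) = √(22142 + 44010) = √66152 = 2*√16538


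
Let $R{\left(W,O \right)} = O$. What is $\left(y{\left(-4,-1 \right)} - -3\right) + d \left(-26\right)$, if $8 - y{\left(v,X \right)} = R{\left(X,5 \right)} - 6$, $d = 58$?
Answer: $-1496$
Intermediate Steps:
$y{\left(v,X \right)} = 9$ ($y{\left(v,X \right)} = 8 - \left(5 - 6\right) = 8 - -1 = 8 + 1 = 9$)
$\left(y{\left(-4,-1 \right)} - -3\right) + d \left(-26\right) = \left(9 - -3\right) + 58 \left(-26\right) = \left(9 + 3\right) - 1508 = 12 - 1508 = -1496$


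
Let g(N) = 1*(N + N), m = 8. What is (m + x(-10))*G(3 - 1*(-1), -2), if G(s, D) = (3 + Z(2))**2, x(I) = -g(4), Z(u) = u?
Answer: 0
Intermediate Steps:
g(N) = 2*N (g(N) = 1*(2*N) = 2*N)
x(I) = -8 (x(I) = -2*4 = -1*8 = -8)
G(s, D) = 25 (G(s, D) = (3 + 2)**2 = 5**2 = 25)
(m + x(-10))*G(3 - 1*(-1), -2) = (8 - 8)*25 = 0*25 = 0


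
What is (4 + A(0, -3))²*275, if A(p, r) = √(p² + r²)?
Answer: 13475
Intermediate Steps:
(4 + A(0, -3))²*275 = (4 + √(0² + (-3)²))²*275 = (4 + √(0 + 9))²*275 = (4 + √9)²*275 = (4 + 3)²*275 = 7²*275 = 49*275 = 13475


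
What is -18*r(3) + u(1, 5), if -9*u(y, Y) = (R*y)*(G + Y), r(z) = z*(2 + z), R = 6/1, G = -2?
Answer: -272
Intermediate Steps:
R = 6 (R = 6*1 = 6)
u(y, Y) = -2*y*(-2 + Y)/3 (u(y, Y) = -6*y*(-2 + Y)/9 = -2*y*(-2 + Y)/3)
-18*r(3) + u(1, 5) = -54*(2 + 3) + (⅔)*1*(2 - 1*5) = -54*5 + (⅔)*1*(2 - 5) = -18*15 + (⅔)*1*(-3) = -270 - 2 = -272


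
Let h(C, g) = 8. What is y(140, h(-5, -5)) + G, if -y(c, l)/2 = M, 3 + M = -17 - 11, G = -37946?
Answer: -37884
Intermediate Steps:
M = -31 (M = -3 + (-17 - 11) = -3 - 28 = -31)
y(c, l) = 62 (y(c, l) = -2*(-31) = 62)
y(140, h(-5, -5)) + G = 62 - 37946 = -37884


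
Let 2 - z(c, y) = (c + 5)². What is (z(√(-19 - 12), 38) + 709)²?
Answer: 510989 - 14340*I*√31 ≈ 5.1099e+5 - 79842.0*I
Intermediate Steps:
z(c, y) = 2 - (5 + c)² (z(c, y) = 2 - (c + 5)² = 2 - (5 + c)²)
(z(√(-19 - 12), 38) + 709)² = ((2 - (5 + √(-19 - 12))²) + 709)² = ((2 - (5 + √(-31))²) + 709)² = ((2 - (5 + I*√31)²) + 709)² = (711 - (5 + I*√31)²)²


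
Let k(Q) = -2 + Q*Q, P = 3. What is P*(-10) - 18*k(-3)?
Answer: -156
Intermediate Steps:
k(Q) = -2 + Q²
P*(-10) - 18*k(-3) = 3*(-10) - 18*(-2 + (-3)²) = -30 - 18*(-2 + 9) = -30 - 18*7 = -30 - 126 = -156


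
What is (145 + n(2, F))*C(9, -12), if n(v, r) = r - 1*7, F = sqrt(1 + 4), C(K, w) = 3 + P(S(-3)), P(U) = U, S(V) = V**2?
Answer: 1656 + 12*sqrt(5) ≈ 1682.8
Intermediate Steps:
C(K, w) = 12 (C(K, w) = 3 + (-3)**2 = 3 + 9 = 12)
F = sqrt(5) ≈ 2.2361
n(v, r) = -7 + r (n(v, r) = r - 7 = -7 + r)
(145 + n(2, F))*C(9, -12) = (145 + (-7 + sqrt(5)))*12 = (138 + sqrt(5))*12 = 1656 + 12*sqrt(5)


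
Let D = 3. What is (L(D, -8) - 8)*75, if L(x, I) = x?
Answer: -375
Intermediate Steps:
(L(D, -8) - 8)*75 = (3 - 8)*75 = -5*75 = -375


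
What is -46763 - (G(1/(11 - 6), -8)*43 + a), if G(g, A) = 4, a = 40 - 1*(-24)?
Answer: -46999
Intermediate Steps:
a = 64 (a = 40 + 24 = 64)
-46763 - (G(1/(11 - 6), -8)*43 + a) = -46763 - (4*43 + 64) = -46763 - (172 + 64) = -46763 - 1*236 = -46763 - 236 = -46999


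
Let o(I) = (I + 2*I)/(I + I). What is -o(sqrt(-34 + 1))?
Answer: -3/2 ≈ -1.5000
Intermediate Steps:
o(I) = 3/2 (o(I) = (3*I)/((2*I)) = (3*I)*(1/(2*I)) = 3/2)
-o(sqrt(-34 + 1)) = -1*3/2 = -3/2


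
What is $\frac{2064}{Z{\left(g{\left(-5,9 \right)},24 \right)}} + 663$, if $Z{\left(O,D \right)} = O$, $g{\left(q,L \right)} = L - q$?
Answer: $\frac{5673}{7} \approx 810.43$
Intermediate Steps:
$\frac{2064}{Z{\left(g{\left(-5,9 \right)},24 \right)}} + 663 = \frac{2064}{9 - -5} + 663 = \frac{2064}{9 + 5} + 663 = \frac{2064}{14} + 663 = 2064 \cdot \frac{1}{14} + 663 = \frac{1032}{7} + 663 = \frac{5673}{7}$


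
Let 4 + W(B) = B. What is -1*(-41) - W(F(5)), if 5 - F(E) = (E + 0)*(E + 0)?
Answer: 65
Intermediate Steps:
F(E) = 5 - E² (F(E) = 5 - (E + 0)*(E + 0) = 5 - E*E = 5 - E²)
W(B) = -4 + B
-1*(-41) - W(F(5)) = -1*(-41) - (-4 + (5 - 1*5²)) = 41 - (-4 + (5 - 1*25)) = 41 - (-4 + (5 - 25)) = 41 - (-4 - 20) = 41 - 1*(-24) = 41 + 24 = 65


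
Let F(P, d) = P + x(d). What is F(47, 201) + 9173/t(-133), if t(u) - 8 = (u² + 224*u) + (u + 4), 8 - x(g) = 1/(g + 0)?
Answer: 133280323/2457024 ≈ 54.245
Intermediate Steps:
x(g) = 8 - 1/g (x(g) = 8 - 1/(g + 0) = 8 - 1/g)
t(u) = 12 + u² + 225*u (t(u) = 8 + ((u² + 224*u) + (u + 4)) = 8 + ((u² + 224*u) + (4 + u)) = 8 + (4 + u² + 225*u) = 12 + u² + 225*u)
F(P, d) = 8 + P - 1/d (F(P, d) = P + (8 - 1/d) = 8 + P - 1/d)
F(47, 201) + 9173/t(-133) = (8 + 47 - 1/201) + 9173/(12 + (-133)² + 225*(-133)) = (8 + 47 - 1*1/201) + 9173/(12 + 17689 - 29925) = (8 + 47 - 1/201) + 9173/(-12224) = 11054/201 + 9173*(-1/12224) = 11054/201 - 9173/12224 = 133280323/2457024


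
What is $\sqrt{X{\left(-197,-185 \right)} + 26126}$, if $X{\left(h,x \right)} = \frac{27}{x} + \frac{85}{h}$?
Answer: $\frac{\sqrt{34700779692570}}{36445} \approx 161.63$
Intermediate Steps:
$\sqrt{X{\left(-197,-185 \right)} + 26126} = \sqrt{\left(\frac{27}{-185} + \frac{85}{-197}\right) + 26126} = \sqrt{\left(27 \left(- \frac{1}{185}\right) + 85 \left(- \frac{1}{197}\right)\right) + 26126} = \sqrt{\left(- \frac{27}{185} - \frac{85}{197}\right) + 26126} = \sqrt{- \frac{21044}{36445} + 26126} = \sqrt{\frac{952141026}{36445}} = \frac{\sqrt{34700779692570}}{36445}$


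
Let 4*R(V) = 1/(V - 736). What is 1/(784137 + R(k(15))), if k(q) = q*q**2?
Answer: 10556/8277350173 ≈ 1.2753e-6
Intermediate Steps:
k(q) = q**3
R(V) = 1/(4*(-736 + V)) (R(V) = 1/(4*(V - 736)) = 1/(4*(-736 + V)))
1/(784137 + R(k(15))) = 1/(784137 + 1/(4*(-736 + 15**3))) = 1/(784137 + 1/(4*(-736 + 3375))) = 1/(784137 + (1/4)/2639) = 1/(784137 + (1/4)*(1/2639)) = 1/(784137 + 1/10556) = 1/(8277350173/10556) = 10556/8277350173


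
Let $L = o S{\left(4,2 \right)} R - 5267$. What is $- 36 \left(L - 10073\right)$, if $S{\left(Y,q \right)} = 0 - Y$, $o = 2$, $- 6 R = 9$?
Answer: $551808$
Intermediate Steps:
$R = - \frac{3}{2}$ ($R = \left(- \frac{1}{6}\right) 9 = - \frac{3}{2} \approx -1.5$)
$S{\left(Y,q \right)} = - Y$
$L = -5255$ ($L = 2 \left(\left(-1\right) 4\right) \left(- \frac{3}{2}\right) - 5267 = 2 \left(-4\right) \left(- \frac{3}{2}\right) - 5267 = \left(-8\right) \left(- \frac{3}{2}\right) - 5267 = 12 - 5267 = -5255$)
$- 36 \left(L - 10073\right) = - 36 \left(-5255 - 10073\right) = \left(-36\right) \left(-15328\right) = 551808$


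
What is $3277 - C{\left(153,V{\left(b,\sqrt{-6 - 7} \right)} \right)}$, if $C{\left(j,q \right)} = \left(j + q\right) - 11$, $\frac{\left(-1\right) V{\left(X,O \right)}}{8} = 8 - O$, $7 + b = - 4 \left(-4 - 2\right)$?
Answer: $3199 - 8 i \sqrt{13} \approx 3199.0 - 28.844 i$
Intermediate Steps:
$b = 17$ ($b = -7 - 4 \left(-4 - 2\right) = -7 - -24 = -7 + 24 = 17$)
$V{\left(X,O \right)} = -64 + 8 O$ ($V{\left(X,O \right)} = - 8 \left(8 - O\right) = -64 + 8 O$)
$C{\left(j,q \right)} = -11 + j + q$
$3277 - C{\left(153,V{\left(b,\sqrt{-6 - 7} \right)} \right)} = 3277 - \left(-11 + 153 - \left(64 - 8 \sqrt{-6 - 7}\right)\right) = 3277 - \left(-11 + 153 - \left(64 - 8 \sqrt{-13}\right)\right) = 3277 - \left(-11 + 153 - \left(64 - 8 i \sqrt{13}\right)\right) = 3277 - \left(78 + 8 i \sqrt{13}\right) = 3199 - 8 i \sqrt{13}$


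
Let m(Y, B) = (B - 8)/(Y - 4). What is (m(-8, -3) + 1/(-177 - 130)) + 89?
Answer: 331241/3684 ≈ 89.913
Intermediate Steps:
m(Y, B) = (-8 + B)/(-4 + Y)
(m(-8, -3) + 1/(-177 - 130)) + 89 = ((-8 - 3)/(-4 - 8) + 1/(-177 - 130)) + 89 = (-11/(-12) + 1/(-307)) + 89 = (-1/12*(-11) - 1/307) + 89 = (11/12 - 1/307) + 89 = 3365/3684 + 89 = 331241/3684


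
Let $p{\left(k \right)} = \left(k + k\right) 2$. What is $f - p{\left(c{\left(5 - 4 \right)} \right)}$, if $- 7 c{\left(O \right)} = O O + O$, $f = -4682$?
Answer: $- \frac{32766}{7} \approx -4680.9$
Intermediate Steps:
$c{\left(O \right)} = - \frac{O}{7} - \frac{O^{2}}{7}$ ($c{\left(O \right)} = - \frac{O O + O}{7} = - \frac{O^{2} + O}{7} = - \frac{O + O^{2}}{7} = - \frac{O}{7} - \frac{O^{2}}{7}$)
$p{\left(k \right)} = 4 k$ ($p{\left(k \right)} = 2 k 2 = 4 k$)
$f - p{\left(c{\left(5 - 4 \right)} \right)} = -4682 - 4 \left(- \frac{\left(5 - 4\right) \left(1 + \left(5 - 4\right)\right)}{7}\right) = -4682 - 4 \left(\left(- \frac{1}{7}\right) 1 \left(1 + 1\right)\right) = -4682 - 4 \left(\left(- \frac{1}{7}\right) 1 \cdot 2\right) = -4682 - 4 \left(- \frac{2}{7}\right) = -4682 - - \frac{8}{7} = -4682 + \frac{8}{7} = - \frac{32766}{7}$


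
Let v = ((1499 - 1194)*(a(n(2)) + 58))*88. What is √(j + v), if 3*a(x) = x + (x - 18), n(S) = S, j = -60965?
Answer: √12334515/3 ≈ 1170.7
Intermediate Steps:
a(x) = -6 + 2*x/3 (a(x) = (x + (x - 18))/3 = (x + (-18 + x))/3 = (-18 + 2*x)/3 = -6 + 2*x/3)
v = 4294400/3 (v = ((1499 - 1194)*((-6 + (⅔)*2) + 58))*88 = (305*((-6 + 4/3) + 58))*88 = (305*(-14/3 + 58))*88 = (305*(160/3))*88 = (48800/3)*88 = 4294400/3 ≈ 1.4315e+6)
√(j + v) = √(-60965 + 4294400/3) = √(4111505/3) = √12334515/3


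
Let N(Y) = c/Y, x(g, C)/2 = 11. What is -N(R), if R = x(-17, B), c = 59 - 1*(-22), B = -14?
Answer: -81/22 ≈ -3.6818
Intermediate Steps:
x(g, C) = 22 (x(g, C) = 2*11 = 22)
c = 81 (c = 59 + 22 = 81)
R = 22
N(Y) = 81/Y
-N(R) = -81/22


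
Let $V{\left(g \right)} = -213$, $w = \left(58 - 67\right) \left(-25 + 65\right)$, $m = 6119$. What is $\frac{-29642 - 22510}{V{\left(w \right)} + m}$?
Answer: $- \frac{26076}{2953} \approx -8.8303$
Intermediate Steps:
$w = -360$ ($w = \left(-9\right) 40 = -360$)
$\frac{-29642 - 22510}{V{\left(w \right)} + m} = \frac{-29642 - 22510}{-213 + 6119} = - \frac{52152}{5906} = \left(-52152\right) \frac{1}{5906} = - \frac{26076}{2953}$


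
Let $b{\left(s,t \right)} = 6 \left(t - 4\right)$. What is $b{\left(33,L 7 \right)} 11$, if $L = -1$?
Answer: $-726$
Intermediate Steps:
$b{\left(s,t \right)} = -24 + 6 t$ ($b{\left(s,t \right)} = 6 \left(-4 + t\right) = -24 + 6 t$)
$b{\left(33,L 7 \right)} 11 = \left(-24 + 6 \left(\left(-1\right) 7\right)\right) 11 = \left(-24 + 6 \left(-7\right)\right) 11 = \left(-24 - 42\right) 11 = \left(-66\right) 11 = -726$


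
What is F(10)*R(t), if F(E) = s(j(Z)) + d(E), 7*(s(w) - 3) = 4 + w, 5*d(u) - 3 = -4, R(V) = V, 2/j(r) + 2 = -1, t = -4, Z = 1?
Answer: -1376/105 ≈ -13.105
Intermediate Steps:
j(r) = -⅔ (j(r) = 2/(-2 - 1) = 2/(-3) = 2*(-⅓) = -⅔)
d(u) = -⅕ (d(u) = ⅗ + (⅕)*(-4) = ⅗ - ⅘ = -⅕)
s(w) = 25/7 + w/7 (s(w) = 3 + (4 + w)/7 = 3 + (4/7 + w/7) = 25/7 + w/7)
F(E) = 344/105 (F(E) = (25/7 + (⅐)*(-⅔)) - ⅕ = (25/7 - 2/21) - ⅕ = 73/21 - ⅕ = 344/105)
F(10)*R(t) = (344/105)*(-4) = -1376/105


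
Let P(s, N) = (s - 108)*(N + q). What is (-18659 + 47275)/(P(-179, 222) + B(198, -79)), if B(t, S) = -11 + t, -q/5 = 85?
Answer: 3577/7306 ≈ 0.48960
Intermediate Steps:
q = -425 (q = -5*85 = -425)
P(s, N) = (-425 + N)*(-108 + s) (P(s, N) = (s - 108)*(N - 425) = (-108 + s)*(-425 + N) = (-425 + N)*(-108 + s))
(-18659 + 47275)/(P(-179, 222) + B(198, -79)) = (-18659 + 47275)/((45900 - 425*(-179) - 108*222 + 222*(-179)) + (-11 + 198)) = 28616/((45900 + 76075 - 23976 - 39738) + 187) = 28616/(58261 + 187) = 28616/58448 = 28616*(1/58448) = 3577/7306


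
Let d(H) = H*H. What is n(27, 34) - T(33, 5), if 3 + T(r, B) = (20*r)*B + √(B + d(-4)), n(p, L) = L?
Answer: -3263 - √21 ≈ -3267.6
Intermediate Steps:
d(H) = H²
T(r, B) = -3 + √(16 + B) + 20*B*r (T(r, B) = -3 + ((20*r)*B + √(B + (-4)²)) = -3 + (20*B*r + √(B + 16)) = -3 + (20*B*r + √(16 + B)) = -3 + (√(16 + B) + 20*B*r) = -3 + √(16 + B) + 20*B*r)
n(27, 34) - T(33, 5) = 34 - (-3 + √(16 + 5) + 20*5*33) = 34 - (-3 + √21 + 3300) = 34 - (3297 + √21) = 34 + (-3297 - √21) = -3263 - √21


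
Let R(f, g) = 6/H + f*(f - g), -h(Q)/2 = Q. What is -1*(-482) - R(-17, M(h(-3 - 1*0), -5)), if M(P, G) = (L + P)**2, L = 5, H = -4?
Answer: -3725/2 ≈ -1862.5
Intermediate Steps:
h(Q) = -2*Q
M(P, G) = (5 + P)**2
R(f, g) = -3/2 + f*(f - g) (R(f, g) = 6/(-4) + f*(f - g) = 6*(-1/4) + f*(f - g) = -3/2 + f*(f - g))
-1*(-482) - R(-17, M(h(-3 - 1*0), -5)) = -1*(-482) - (-3/2 - 17*(-17 - (5 - 2*(-3 - 1*0))**2)) = 482 - (-3/2 - 17*(-17 - (5 - 2*(-3 + 0))**2)) = 482 - (-3/2 - 17*(-17 - (5 - 2*(-3))**2)) = 482 - (-3/2 - 17*(-17 - (5 + 6)**2)) = 482 - (-3/2 - 17*(-17 - 1*11**2)) = 482 - (-3/2 - 17*(-17 - 1*121)) = 482 - (-3/2 - 17*(-17 - 121)) = 482 - (-3/2 - 17*(-138)) = 482 - (-3/2 + 2346) = 482 - 1*4689/2 = 482 - 4689/2 = -3725/2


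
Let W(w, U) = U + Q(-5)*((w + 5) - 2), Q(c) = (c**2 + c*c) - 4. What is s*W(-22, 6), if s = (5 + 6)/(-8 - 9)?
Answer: 9548/17 ≈ 561.65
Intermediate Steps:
s = -11/17 (s = 11/(-17) = 11*(-1/17) = -11/17 ≈ -0.64706)
Q(c) = -4 + 2*c**2 (Q(c) = (c**2 + c**2) - 4 = 2*c**2 - 4 = -4 + 2*c**2)
W(w, U) = 138 + U + 46*w (W(w, U) = U + (-4 + 2*(-5)**2)*((w + 5) - 2) = U + (-4 + 2*25)*((5 + w) - 2) = U + (-4 + 50)*(3 + w) = U + 46*(3 + w) = U + (138 + 46*w) = 138 + U + 46*w)
s*W(-22, 6) = -11*(138 + 6 + 46*(-22))/17 = -11*(138 + 6 - 1012)/17 = -11/17*(-868) = 9548/17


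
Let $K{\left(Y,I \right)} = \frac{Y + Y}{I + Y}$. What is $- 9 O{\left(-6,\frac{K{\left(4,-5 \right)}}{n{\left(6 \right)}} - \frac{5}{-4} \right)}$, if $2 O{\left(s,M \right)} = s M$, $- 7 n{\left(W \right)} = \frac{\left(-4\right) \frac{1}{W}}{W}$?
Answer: $- \frac{54297}{4} \approx -13574.0$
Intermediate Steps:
$n{\left(W \right)} = \frac{4}{7 W^{2}}$ ($n{\left(W \right)} = - \frac{- \frac{4}{W} \frac{1}{W}}{7} = - \frac{\left(-4\right) \frac{1}{W^{2}}}{7} = \frac{4}{7 W^{2}}$)
$K{\left(Y,I \right)} = \frac{2 Y}{I + Y}$
$O{\left(s,M \right)} = \frac{M s}{2}$ ($O{\left(s,M \right)} = \frac{s M}{2} = \frac{M s}{2}$)
$- 9 O{\left(-6,\frac{K{\left(4,-5 \right)}}{n{\left(6 \right)}} - \frac{5}{-4} \right)} = - 9 \cdot \frac{1}{2} \left(\frac{2 \cdot 4 \frac{1}{-5 + 4}}{\frac{4}{7} \cdot \frac{1}{36}} - \frac{5}{-4}\right) \left(-6\right) = - 9 \cdot \frac{1}{2} \left(\frac{2 \cdot 4 \frac{1}{-1}}{\frac{4}{7} \cdot \frac{1}{36}} - - \frac{5}{4}\right) \left(-6\right) = - 9 \cdot \frac{1}{2} \left(2 \cdot 4 \left(-1\right) \frac{1}{\frac{1}{63}} + \frac{5}{4}\right) \left(-6\right) = - 9 \cdot \frac{1}{2} \left(\left(-8\right) 63 + \frac{5}{4}\right) \left(-6\right) = - 9 \cdot \frac{1}{2} \left(-504 + \frac{5}{4}\right) \left(-6\right) = - 9 \cdot \frac{1}{2} \left(- \frac{2011}{4}\right) \left(-6\right) = \left(-9\right) \frac{6033}{4} = - \frac{54297}{4}$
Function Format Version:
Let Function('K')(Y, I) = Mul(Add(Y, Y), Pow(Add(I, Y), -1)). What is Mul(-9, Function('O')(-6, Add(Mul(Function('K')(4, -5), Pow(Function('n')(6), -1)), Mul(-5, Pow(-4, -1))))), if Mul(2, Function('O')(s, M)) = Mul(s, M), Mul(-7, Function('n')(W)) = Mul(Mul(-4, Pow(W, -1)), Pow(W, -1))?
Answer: Rational(-54297, 4) ≈ -13574.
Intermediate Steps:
Function('n')(W) = Mul(Rational(4, 7), Pow(W, -2)) (Function('n')(W) = Mul(Rational(-1, 7), Mul(Mul(-4, Pow(W, -1)), Pow(W, -1))) = Mul(Rational(-1, 7), Mul(-4, Pow(W, -2))) = Mul(Rational(4, 7), Pow(W, -2)))
Function('K')(Y, I) = Mul(2, Y, Pow(Add(I, Y), -1)) (Function('K')(Y, I) = Mul(Mul(2, Y), Pow(Add(I, Y), -1)) = Mul(2, Y, Pow(Add(I, Y), -1)))
Function('O')(s, M) = Mul(Rational(1, 2), M, s) (Function('O')(s, M) = Mul(Rational(1, 2), Mul(s, M)) = Mul(Rational(1, 2), Mul(M, s)) = Mul(Rational(1, 2), M, s))
Mul(-9, Function('O')(-6, Add(Mul(Function('K')(4, -5), Pow(Function('n')(6), -1)), Mul(-5, Pow(-4, -1))))) = Mul(-9, Mul(Rational(1, 2), Add(Mul(Mul(2, 4, Pow(Add(-5, 4), -1)), Pow(Mul(Rational(4, 7), Pow(6, -2)), -1)), Mul(-5, Pow(-4, -1))), -6)) = Mul(-9, Mul(Rational(1, 2), Add(Mul(Mul(2, 4, Pow(-1, -1)), Pow(Mul(Rational(4, 7), Rational(1, 36)), -1)), Mul(-5, Rational(-1, 4))), -6)) = Mul(-9, Mul(Rational(1, 2), Add(Mul(Mul(2, 4, -1), Pow(Rational(1, 63), -1)), Rational(5, 4)), -6)) = Mul(-9, Mul(Rational(1, 2), Add(Mul(-8, 63), Rational(5, 4)), -6)) = Mul(-9, Mul(Rational(1, 2), Add(-504, Rational(5, 4)), -6)) = Mul(-9, Mul(Rational(1, 2), Rational(-2011, 4), -6)) = Mul(-9, Rational(6033, 4)) = Rational(-54297, 4)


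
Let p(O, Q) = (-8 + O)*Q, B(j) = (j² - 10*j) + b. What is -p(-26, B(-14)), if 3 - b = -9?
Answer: 11832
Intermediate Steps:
b = 12 (b = 3 - 1*(-9) = 3 + 9 = 12)
B(j) = 12 + j² - 10*j (B(j) = (j² - 10*j) + 12 = 12 + j² - 10*j)
p(O, Q) = Q*(-8 + O)
-p(-26, B(-14)) = -(12 + (-14)² - 10*(-14))*(-8 - 26) = -(12 + 196 + 140)*(-34) = -348*(-34) = -1*(-11832) = 11832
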